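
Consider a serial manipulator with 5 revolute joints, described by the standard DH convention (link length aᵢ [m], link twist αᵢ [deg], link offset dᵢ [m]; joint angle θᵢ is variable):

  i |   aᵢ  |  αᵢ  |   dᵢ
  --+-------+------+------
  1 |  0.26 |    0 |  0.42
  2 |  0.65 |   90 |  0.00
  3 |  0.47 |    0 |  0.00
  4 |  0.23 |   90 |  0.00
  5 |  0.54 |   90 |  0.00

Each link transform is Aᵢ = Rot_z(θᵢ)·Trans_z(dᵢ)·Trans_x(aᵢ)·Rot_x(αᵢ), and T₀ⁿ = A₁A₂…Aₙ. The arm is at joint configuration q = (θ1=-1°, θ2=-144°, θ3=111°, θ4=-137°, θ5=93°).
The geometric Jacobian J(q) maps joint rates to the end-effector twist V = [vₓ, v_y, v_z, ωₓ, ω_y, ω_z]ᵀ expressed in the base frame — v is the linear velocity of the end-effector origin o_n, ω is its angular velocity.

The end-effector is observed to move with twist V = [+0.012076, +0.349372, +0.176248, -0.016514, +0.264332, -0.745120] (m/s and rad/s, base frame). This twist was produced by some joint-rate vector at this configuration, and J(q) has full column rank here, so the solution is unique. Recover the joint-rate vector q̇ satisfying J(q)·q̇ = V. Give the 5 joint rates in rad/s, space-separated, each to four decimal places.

-0.0860 -0.3760 -0.3610 0.5870 0.3150

o_n = [-0.5924, 0.0570, 0.7703]
J₁: ẑ×o_n = [-0.0570, -0.5924, 0.0000], ω = ẑ
J2: z=[0.0000, 0.0000, 1.0000] o=[0.2600, -0.0045, 0.4200] → [-0.0615, -0.8523, 0.0000, 0.0000, 0.0000, 1.0000]
J3: z=[-0.5736, 0.8192, 0.0000] o=[-0.2725, -0.3774, 0.4200] → [0.2870, 0.2010, 0.0129, -0.5736, 0.8192, 0.0000]
J4: z=[-0.5736, 0.8192, 0.0000] o=[-0.1345, -0.2808, 0.8588] → [-0.0724, -0.0507, 0.1813, -0.5736, 0.8192, 0.0000]
J5: z=[0.3591, 0.2514, -0.8988] o=[-0.3039, -0.3993, 0.7580] → [0.4132, 0.2549, 0.2364, 0.3591, 0.2514, -0.8988]
q̇ = J⁺·V = [-0.0860, -0.3760, -0.3610, 0.5870, 0.3150]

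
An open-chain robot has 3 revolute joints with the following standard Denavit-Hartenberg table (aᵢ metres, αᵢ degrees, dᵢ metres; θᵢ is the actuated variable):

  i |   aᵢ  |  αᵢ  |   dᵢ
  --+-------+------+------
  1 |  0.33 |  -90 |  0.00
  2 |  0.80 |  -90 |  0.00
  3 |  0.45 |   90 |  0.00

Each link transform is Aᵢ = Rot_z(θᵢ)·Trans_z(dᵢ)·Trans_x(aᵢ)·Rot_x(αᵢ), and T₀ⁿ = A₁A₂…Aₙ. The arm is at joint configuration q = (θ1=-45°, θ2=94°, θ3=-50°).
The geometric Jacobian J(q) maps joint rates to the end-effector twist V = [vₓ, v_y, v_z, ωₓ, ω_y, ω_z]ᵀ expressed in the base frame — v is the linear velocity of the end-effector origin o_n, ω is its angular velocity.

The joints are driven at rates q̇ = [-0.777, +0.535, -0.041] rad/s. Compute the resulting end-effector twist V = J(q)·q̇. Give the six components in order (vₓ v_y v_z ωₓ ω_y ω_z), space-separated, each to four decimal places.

-0.3521 0.0898 0.0547 0.4072 0.3494 -0.7799

o_n = [0.4234, 0.0641, -1.0866]
J₁: ẑ×o_n = [-0.0641, 0.4234, 0.0000], ω = ẑ
J2: z=[0.7071, 0.7071, 0.0000] o=[0.2333, -0.2333, 0.0000] → [-0.7683, 0.7683, 0.0760, 0.7071, 0.7071, 0.0000]
J3: z=[-0.7054, 0.7054, 0.0698] o=[0.1939, -0.1939, -0.7981] → [-0.2215, -0.1875, -0.3439, -0.7054, 0.7054, 0.0698]
V = J·q̇ = [-0.3521, 0.0898, 0.0547, 0.4072, 0.3494, -0.7799]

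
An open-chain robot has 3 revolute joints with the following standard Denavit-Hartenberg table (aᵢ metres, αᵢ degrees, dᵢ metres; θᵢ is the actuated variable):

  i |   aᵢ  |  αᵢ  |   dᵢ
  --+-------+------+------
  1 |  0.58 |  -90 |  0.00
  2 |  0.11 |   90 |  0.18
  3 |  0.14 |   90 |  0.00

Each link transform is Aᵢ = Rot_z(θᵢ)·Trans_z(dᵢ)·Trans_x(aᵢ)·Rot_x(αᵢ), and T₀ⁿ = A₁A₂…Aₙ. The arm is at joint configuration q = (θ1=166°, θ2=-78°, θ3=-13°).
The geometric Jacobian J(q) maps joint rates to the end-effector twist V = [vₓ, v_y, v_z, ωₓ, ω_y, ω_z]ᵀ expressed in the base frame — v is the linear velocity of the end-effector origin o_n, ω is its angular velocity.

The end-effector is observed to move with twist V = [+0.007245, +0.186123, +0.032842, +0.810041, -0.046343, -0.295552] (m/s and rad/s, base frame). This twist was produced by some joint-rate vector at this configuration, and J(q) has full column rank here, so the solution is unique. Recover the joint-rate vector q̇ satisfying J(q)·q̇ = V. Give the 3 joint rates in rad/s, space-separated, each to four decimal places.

-0.4650 -0.1510 0.8150

o_n = [-0.6484, 0.0086, 0.2410]
J₁: ẑ×o_n = [-0.0086, -0.6484, 0.0000], ω = ẑ
J2: z=[-0.2419, -0.9703, 0.0000] o=[-0.5628, 0.1403, 0.0000] → [-0.2339, 0.0583, -0.0512, -0.2419, -0.9703, 0.0000]
J3: z=[0.9491, -0.2366, 0.2079] o=[-0.6285, -0.0288, 0.1076] → [-0.0394, -0.1308, 0.0308, 0.9491, -0.2366, 0.2079]
q̇ = J⁺·V = [-0.4650, -0.1510, 0.8150]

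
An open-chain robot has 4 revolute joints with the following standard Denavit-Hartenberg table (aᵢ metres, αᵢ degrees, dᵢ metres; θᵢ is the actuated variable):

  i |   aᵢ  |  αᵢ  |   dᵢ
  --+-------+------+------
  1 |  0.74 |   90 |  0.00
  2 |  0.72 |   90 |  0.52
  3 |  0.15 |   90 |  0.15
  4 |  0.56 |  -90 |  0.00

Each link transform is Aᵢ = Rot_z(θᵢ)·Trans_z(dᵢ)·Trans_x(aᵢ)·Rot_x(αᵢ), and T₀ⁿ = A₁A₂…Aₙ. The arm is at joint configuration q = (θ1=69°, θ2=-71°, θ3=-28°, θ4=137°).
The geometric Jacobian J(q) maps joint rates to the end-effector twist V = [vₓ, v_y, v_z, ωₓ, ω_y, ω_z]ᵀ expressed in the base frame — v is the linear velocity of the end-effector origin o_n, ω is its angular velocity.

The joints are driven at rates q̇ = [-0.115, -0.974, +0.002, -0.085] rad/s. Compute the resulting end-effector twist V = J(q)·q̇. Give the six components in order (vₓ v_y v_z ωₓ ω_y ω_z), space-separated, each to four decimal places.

o_n = [0.7414, 0.1405, -0.6373]
J₁: ẑ×o_n = [-0.1405, 0.7414, 0.0000], ω = ẑ
J2: z=[0.9336, -0.3584, 0.0000] o=[0.2652, 0.6908, 0.0000] → [0.2284, 0.5949, -0.3431, 0.9336, -0.3584, 0.0000]
J3: z=[-0.3388, -0.8827, -0.3256] o=[0.8347, 0.7233, -0.6808] → [-0.2282, 0.0451, 0.1152, -0.3388, -0.8827, -0.3256]
J4: z=[-0.8791, 0.1737, 0.4439] o=[0.7335, 0.6564, -0.8548] → [0.2668, 0.1948, 0.4522, -0.8791, 0.1737, 0.4439]
V = J·q̇ = [-0.2294, -0.6812, 0.2960, -0.8353, 0.3325, -0.1534]

-0.2294 -0.6812 0.2960 -0.8353 0.3325 -0.1534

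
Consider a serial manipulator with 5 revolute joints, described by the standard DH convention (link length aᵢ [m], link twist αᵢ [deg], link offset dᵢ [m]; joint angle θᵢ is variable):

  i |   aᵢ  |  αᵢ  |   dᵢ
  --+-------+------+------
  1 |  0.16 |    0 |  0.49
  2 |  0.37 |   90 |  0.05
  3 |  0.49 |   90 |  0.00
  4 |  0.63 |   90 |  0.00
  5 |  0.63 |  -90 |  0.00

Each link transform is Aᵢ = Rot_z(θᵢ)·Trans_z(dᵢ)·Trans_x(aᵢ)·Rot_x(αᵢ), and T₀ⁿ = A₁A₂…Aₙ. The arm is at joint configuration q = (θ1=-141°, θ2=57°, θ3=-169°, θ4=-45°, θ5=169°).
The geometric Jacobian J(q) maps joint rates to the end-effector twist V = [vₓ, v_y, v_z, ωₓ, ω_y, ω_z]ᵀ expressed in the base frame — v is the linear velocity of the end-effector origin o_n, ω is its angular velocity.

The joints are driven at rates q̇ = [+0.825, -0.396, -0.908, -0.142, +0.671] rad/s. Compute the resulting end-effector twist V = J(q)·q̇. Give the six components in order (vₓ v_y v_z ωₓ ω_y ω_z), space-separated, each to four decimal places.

o_n = [-0.1310, 0.0414, 0.5629]
J₁: ẑ×o_n = [-0.0414, -0.1310, 0.0000], ω = ẑ
J2: z=[0.0000, 0.0000, 1.0000] o=[-0.1243, -0.1007, 0.4900] → [-0.1420, -0.0067, 0.0000, 0.0000, 0.0000, 1.0000]
J3: z=[-0.9945, -0.1045, 0.0000] o=[-0.0857, -0.4687, 0.5400] → [-0.0024, 0.0228, -0.5120, -0.9945, -0.1045, 0.0000]
J4: z=[-0.0199, 0.1898, 0.9816] o=[-0.1359, 0.0097, 0.4465] → [-0.0090, 0.0071, -0.0016, -0.0199, 0.1898, 0.9816]
J5: z=[0.7758, -0.6164, 0.1349] o=[0.2614, 0.4912, 0.3615] → [-0.0635, -0.2092, -0.5908, 0.7758, -0.6164, 0.1349]
V = J·q̇ = [-0.0170, -0.2676, 0.0686, 1.4264, -0.3456, 0.3801]

-0.0170 -0.2676 0.0686 1.4264 -0.3456 0.3801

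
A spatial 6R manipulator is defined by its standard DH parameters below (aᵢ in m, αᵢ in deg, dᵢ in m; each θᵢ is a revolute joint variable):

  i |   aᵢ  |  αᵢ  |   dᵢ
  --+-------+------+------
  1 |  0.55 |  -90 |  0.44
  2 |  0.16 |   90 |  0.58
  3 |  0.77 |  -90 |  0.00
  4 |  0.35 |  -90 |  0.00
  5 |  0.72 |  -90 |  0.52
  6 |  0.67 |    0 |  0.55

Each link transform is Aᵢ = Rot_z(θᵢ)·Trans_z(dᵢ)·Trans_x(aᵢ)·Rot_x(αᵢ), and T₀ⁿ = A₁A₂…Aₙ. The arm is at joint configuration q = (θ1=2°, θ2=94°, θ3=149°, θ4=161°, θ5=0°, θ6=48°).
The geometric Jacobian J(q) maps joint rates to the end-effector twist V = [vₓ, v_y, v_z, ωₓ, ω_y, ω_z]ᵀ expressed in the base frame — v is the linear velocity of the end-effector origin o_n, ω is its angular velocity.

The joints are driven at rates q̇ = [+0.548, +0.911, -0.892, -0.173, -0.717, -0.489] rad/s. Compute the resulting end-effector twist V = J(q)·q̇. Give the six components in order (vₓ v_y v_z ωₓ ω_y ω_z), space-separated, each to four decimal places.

o_n = [-0.0180, 0.7047, -0.5445]
J₁: ẑ×o_n = [-0.7047, -0.0180, 0.0000], ω = ẑ
J2: z=[-0.0349, 0.9994, 0.0000] o=[0.5497, 0.0192, 0.4400] → [-0.9839, -0.0344, 0.5434, -0.0349, 0.9994, 0.0000]
J3: z=[0.9970, 0.0348, -0.0698] o=[0.5183, 0.5985, 0.2804] → [-0.0213, 0.8597, 0.1246, 0.9970, 0.0348, -0.0698]
J4: z=[0.0658, -0.8554, 0.5138] o=[0.5504, 0.9964, 0.9388] → [1.4186, -0.1944, -0.5055, 0.0658, -0.8554, 0.5138]
J5: z=[0.9290, -0.1353, -0.3443] o=[0.4230, 0.8214, 0.6638] → [0.1233, 1.2744, -0.1681, 0.9290, -0.1353, -0.3443]
J6: z=[-0.0658, 0.8554, -0.5138] o=[0.6440, 0.3910, -0.0810] → [-0.2352, 0.3096, 0.5456, -0.0658, 0.8554, -0.5138]
V = J·q̇ = [-1.4823, -1.8396, 0.3250, -1.5664, 0.7061, 1.0195]

-1.4823 -1.8396 0.3250 -1.5664 0.7061 1.0195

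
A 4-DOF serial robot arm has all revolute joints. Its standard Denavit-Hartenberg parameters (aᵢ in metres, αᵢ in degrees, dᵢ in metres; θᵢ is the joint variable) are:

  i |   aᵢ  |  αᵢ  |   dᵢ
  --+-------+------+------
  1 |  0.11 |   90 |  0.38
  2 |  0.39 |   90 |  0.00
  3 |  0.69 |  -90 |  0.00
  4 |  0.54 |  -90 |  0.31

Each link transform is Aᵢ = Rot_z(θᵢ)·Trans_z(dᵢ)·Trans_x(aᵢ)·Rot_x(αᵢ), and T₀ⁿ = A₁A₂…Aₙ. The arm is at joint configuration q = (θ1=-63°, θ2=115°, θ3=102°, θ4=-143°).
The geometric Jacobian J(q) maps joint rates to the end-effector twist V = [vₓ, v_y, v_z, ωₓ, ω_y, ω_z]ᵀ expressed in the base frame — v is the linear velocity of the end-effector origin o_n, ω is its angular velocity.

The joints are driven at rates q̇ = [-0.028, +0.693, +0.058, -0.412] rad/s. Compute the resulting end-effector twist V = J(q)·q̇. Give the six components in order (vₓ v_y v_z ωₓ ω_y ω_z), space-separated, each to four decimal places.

-0.0060 0.3217 0.1347 -0.7472 -0.2486 0.3618

o_n = [0.0093, -0.4337, 0.5472]
J₁: ẑ×o_n = [0.4337, 0.0093, -0.0000], ω = ẑ
J2: z=[-0.8910, -0.4540, 0.0000] o=[0.0499, -0.0980, 0.3800] → [-0.0759, 0.1490, 0.2806, -0.8910, -0.4540, 0.0000]
J3: z=[0.4115, -0.8075, 0.4226] o=[-0.0249, 0.0488, 0.7335] → [0.3543, 0.0911, -0.1710, 0.4115, -0.8075, 0.4226]
J4: z=[0.3729, -0.2739, -0.8865] o=[-0.5987, -0.3116, 0.6034] → [-0.0928, -0.5180, 0.1210, 0.3729, -0.2739, -0.8865]
V = J·q̇ = [-0.0060, 0.3217, 0.1347, -0.7472, -0.2486, 0.3618]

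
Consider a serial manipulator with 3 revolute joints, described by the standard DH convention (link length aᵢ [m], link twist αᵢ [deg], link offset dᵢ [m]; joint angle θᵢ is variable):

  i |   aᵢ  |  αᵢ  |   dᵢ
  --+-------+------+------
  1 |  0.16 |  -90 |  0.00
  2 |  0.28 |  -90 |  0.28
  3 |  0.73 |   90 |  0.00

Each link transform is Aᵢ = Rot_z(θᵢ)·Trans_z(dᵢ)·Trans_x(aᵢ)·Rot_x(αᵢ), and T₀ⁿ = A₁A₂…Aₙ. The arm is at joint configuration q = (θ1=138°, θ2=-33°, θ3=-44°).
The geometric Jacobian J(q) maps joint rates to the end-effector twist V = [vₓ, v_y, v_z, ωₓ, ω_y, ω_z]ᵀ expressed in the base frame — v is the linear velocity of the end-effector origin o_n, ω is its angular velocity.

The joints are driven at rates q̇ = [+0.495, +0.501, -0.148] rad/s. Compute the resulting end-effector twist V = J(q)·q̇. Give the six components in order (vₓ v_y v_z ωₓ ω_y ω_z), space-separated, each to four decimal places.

o_n = [-1.1474, -0.0261, 0.4385]
J₁: ẑ×o_n = [0.0261, -1.1474, 0.0000], ω = ẑ
J2: z=[-0.6691, -0.7431, 0.0000] o=[-0.1189, 0.1071, 0.0000] → [-0.3259, 0.2934, -0.6752, -0.6691, -0.7431, 0.0000]
J3: z=[-0.4047, 0.3644, -0.8387] o=[-0.4808, 0.0561, 0.1525] → [0.0353, 0.6748, 0.2762, -0.4047, 0.3644, -0.8387]
V = J·q̇ = [-0.1556, -0.5208, -0.3792, -0.2753, -0.4263, 0.6191]

-0.1556 -0.5208 -0.3792 -0.2753 -0.4263 0.6191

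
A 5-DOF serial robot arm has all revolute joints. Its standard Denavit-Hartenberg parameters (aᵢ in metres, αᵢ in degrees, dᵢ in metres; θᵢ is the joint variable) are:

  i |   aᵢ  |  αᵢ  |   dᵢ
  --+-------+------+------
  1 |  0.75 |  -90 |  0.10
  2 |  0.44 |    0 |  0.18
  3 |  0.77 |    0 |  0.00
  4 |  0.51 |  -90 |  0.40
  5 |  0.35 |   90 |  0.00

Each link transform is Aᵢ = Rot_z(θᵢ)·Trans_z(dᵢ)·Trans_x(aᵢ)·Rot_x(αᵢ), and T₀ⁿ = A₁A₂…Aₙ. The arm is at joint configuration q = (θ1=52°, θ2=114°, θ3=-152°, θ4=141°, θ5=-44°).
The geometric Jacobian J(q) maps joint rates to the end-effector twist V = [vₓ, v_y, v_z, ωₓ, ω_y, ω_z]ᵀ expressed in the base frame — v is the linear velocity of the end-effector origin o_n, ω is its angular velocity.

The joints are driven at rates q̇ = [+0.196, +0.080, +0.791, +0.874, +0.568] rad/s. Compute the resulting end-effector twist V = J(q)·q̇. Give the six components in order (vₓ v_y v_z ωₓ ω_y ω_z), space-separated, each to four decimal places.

-0.7242 -0.8388 -0.3497 -1.7158 0.6382 0.3238

o_n = [-0.0290, 1.2999, -0.5701]
J₁: ẑ×o_n = [-1.2999, -0.0290, 0.0000], ω = ẑ
J2: z=[-0.7880, 0.6157, 0.0000] o=[0.4617, 0.5910, 0.1000] → [-0.4126, -0.5281, -0.2564, -0.7880, 0.6157, 0.0000]
J3: z=[-0.7880, 0.6157, 0.0000] o=[0.2097, 0.5608, -0.3020] → [-0.1651, -0.2113, -0.4354, -0.7880, 0.6157, 0.0000]
J4: z=[-0.7880, 0.6157, 0.0000] o=[0.5833, 1.0389, 0.1721] → [-0.4570, -0.5849, 0.1714, -0.7880, 0.6157, 0.0000]
J5: z=[-0.5999, -0.7678, 0.2250] o=[0.1975, 1.1948, -0.3248] → [0.1647, -0.1981, -0.2369, -0.5999, -0.7678, 0.2250]
V = J·q̇ = [-0.7242, -0.8388, -0.3497, -1.7158, 0.6382, 0.3238]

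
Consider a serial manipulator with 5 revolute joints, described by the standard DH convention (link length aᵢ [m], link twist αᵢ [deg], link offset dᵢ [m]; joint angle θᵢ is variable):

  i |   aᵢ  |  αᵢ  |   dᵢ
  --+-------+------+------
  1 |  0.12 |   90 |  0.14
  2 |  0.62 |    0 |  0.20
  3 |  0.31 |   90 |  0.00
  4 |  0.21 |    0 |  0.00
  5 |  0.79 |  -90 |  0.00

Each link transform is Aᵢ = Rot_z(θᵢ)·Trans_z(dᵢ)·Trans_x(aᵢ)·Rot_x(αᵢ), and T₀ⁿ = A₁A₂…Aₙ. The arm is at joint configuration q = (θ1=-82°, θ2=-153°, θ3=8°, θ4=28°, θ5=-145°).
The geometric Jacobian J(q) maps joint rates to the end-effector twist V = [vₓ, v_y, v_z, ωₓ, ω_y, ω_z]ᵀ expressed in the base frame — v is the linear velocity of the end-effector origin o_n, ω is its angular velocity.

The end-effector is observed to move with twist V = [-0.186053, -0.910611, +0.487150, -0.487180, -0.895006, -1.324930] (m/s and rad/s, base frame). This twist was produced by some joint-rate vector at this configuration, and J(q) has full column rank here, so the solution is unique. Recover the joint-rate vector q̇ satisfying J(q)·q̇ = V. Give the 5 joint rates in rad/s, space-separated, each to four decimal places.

-0.1560 -0.0260 0.6330 -0.6250 -0.8020

o_n = [0.3256, 0.5956, -0.2199]
J₁: ẑ×o_n = [-0.5956, 0.3256, 0.0000], ω = ẑ
J2: z=[-0.9903, -0.1392, 0.0000] o=[0.0167, -0.1188, 0.1400] → [0.0501, -0.3564, -0.6645, -0.9903, -0.1392, 0.0000]
J3: z=[-0.9903, -0.1392, 0.0000] o=[-0.2582, 0.4004, -0.1415] → [0.0109, -0.0777, -0.1120, -0.9903, -0.1392, 0.0000]
J4: z=[-0.0798, 0.5680, 0.8192] o=[-0.2936, 0.6518, -0.3193] → [0.1025, 0.5151, -0.3472, -0.0798, 0.5680, 0.8192]
J5: z=[-0.0798, 0.5680, 0.8192] o=[-0.4123, 0.7885, -0.4256] → [0.2749, 0.6209, -0.4037, -0.0798, 0.5680, 0.8192]
q̇ = J⁺·V = [-0.1560, -0.0260, 0.6330, -0.6250, -0.8020]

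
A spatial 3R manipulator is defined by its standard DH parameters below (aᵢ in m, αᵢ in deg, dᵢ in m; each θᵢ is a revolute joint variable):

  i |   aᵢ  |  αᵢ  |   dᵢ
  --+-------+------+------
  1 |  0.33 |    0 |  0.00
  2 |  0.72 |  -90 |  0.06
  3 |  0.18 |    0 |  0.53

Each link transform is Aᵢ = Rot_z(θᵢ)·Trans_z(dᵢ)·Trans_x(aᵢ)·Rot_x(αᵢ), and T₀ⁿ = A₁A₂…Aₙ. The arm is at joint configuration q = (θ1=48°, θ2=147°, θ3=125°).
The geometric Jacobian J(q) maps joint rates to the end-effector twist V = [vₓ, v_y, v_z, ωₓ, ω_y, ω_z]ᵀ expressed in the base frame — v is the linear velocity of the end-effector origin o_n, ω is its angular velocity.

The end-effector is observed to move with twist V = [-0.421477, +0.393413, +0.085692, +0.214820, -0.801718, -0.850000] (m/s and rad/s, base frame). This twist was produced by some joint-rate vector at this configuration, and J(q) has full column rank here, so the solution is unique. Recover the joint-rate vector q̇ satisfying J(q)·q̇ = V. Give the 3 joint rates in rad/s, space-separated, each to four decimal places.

-0.1270 -0.7230 0.8300

o_n = [-0.2378, -0.4263, -0.0874]
J₁: ẑ×o_n = [0.4263, -0.2378, 0.0000], ω = ẑ
J2: z=[0.0000, 0.0000, 1.0000] o=[0.2208, 0.2452, 0.0000] → [0.6716, -0.4586, 0.0000, 0.0000, 0.0000, 1.0000]
J3: z=[0.2588, -0.9659, 0.0000] o=[-0.4747, 0.0589, 0.0600] → [0.1424, 0.0382, 0.1032, 0.2588, -0.9659, 0.0000]
q̇ = J⁺·V = [-0.1270, -0.7230, 0.8300]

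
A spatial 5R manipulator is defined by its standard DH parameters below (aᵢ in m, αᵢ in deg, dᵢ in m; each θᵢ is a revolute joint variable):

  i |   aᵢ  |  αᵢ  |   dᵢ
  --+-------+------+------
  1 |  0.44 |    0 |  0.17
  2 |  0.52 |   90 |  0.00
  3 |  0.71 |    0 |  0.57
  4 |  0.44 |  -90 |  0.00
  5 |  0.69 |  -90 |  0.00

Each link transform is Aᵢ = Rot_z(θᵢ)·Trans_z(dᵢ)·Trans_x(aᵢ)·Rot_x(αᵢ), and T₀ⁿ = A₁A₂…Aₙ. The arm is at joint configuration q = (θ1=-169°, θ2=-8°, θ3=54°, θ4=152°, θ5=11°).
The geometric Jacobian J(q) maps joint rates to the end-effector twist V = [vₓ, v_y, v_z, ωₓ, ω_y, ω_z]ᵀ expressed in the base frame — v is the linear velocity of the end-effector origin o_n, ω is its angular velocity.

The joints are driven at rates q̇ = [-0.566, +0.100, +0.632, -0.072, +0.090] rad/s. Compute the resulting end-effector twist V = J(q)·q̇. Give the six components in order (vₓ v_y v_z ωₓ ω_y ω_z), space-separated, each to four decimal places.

0.2393 0.1672 -0.2934 -0.0687 0.5572 -0.5469

o_n = [-0.3880, 0.3573, 0.2546]
J₁: ẑ×o_n = [-0.3573, -0.3880, 0.0000], ω = ẑ
J2: z=[0.0000, 0.0000, 1.0000] o=[-0.4319, -0.0840, 0.1700] → [-0.4412, 0.0439, 0.0000, 0.0000, 0.0000, 1.0000]
J3: z=[-0.0523, 0.9986, 0.0000] o=[-0.9512, -0.1112, 0.1700] → [0.0845, 0.0044, -0.5869, -0.0523, 0.9986, 0.0000]
J4: z=[-0.0523, 0.9986, 0.0000] o=[-1.3978, 0.4362, 0.7444] → [-0.4891, -0.0256, -1.0042, -0.0523, 0.9986, 0.0000]
J5: z=[-0.4378, -0.0229, -0.8988] o=[-1.0029, 0.4569, 0.5515] → [-0.0827, -0.6826, 0.0577, -0.4378, -0.0229, -0.8988]
V = J·q̇ = [0.2393, 0.1672, -0.2934, -0.0687, 0.5572, -0.5469]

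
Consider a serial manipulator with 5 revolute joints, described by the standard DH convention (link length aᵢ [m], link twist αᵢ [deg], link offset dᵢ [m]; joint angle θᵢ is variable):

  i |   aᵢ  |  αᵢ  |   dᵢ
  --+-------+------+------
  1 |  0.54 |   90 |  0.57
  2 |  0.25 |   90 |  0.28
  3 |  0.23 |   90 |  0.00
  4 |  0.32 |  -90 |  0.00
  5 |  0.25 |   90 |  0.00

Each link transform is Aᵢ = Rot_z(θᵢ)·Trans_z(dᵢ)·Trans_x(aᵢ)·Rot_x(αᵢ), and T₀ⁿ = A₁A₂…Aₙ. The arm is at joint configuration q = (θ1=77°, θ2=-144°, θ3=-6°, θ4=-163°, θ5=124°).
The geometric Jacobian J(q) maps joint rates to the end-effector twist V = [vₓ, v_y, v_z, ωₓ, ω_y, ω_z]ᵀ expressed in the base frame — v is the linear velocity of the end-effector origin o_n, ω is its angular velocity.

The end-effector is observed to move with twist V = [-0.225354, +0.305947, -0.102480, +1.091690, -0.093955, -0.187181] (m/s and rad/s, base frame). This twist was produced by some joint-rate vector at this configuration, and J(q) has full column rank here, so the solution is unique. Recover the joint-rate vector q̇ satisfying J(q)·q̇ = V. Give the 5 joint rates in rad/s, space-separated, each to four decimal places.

0.5390 0.6400 0.1530 -0.4740 0.8690

o_n = [0.5364, 0.1890, 0.3340]
J₁: ẑ×o_n = [-0.1890, 0.5364, 0.0000], ω = ẑ
J2: z=[0.9744, -0.2250, 0.0000] o=[0.1215, 0.5262, 0.5700] → [0.0531, 0.2300, -0.2352, 0.9744, -0.2250, 0.0000]
J3: z=[-0.1322, -0.5727, 0.8090] o=[0.3488, 0.2661, 0.4231] → [0.1134, 0.1400, 0.1176, -0.1322, -0.5727, 0.8090]
J4: z=[-0.9500, 0.3061, 0.0614] o=[0.2837, 0.0912, 0.2886] → [0.0079, 0.0586, -0.1702, -0.9500, 0.3061, 0.0614]
J5: z=[0.0438, 0.3254, -0.9446] o=[0.3827, 0.3775, 0.3918] → [-0.1969, -0.1426, -0.0582, 0.0438, 0.3254, -0.9446]
q̇ = J⁺·V = [0.5390, 0.6400, 0.1530, -0.4740, 0.8690]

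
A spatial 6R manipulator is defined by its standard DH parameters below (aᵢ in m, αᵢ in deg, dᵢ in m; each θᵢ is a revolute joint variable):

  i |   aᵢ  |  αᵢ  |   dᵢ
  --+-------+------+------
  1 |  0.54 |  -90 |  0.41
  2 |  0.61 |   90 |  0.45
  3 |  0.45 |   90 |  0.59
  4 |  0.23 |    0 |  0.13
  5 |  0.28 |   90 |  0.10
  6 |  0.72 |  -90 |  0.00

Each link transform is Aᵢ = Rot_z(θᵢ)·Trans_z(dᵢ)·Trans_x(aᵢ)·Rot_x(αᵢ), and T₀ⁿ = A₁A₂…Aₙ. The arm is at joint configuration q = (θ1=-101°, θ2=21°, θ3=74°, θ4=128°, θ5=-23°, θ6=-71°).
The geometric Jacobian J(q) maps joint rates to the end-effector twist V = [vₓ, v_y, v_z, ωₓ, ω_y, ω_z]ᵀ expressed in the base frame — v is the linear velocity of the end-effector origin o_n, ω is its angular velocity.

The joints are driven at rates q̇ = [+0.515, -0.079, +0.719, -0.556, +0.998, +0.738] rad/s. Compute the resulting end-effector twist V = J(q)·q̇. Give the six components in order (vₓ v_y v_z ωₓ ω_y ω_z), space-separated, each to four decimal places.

o_n = [0.4992, -1.3241, 1.5133]
J₁: ẑ×o_n = [1.3241, 0.4992, -0.0000], ω = ẑ
J2: z=[0.9816, -0.1908, 0.0000] o=[-0.1030, -0.5301, 0.4100] → [-0.2105, -1.0830, -0.6645, 0.9816, -0.1908, 0.0000]
J3: z=[-0.0684, -0.3518, 0.9336] o=[0.2300, -1.1750, 0.1914] → [-0.3258, 0.3417, 0.1049, -0.0684, -0.3518, 0.9336]
J4: z=[-0.4418, -0.8283, -0.3445] o=[0.5922, -1.5787, 0.6978] → [-0.5878, 0.3923, -0.1895, -0.4418, -0.8283, -0.3445]
J5: z=[-0.4418, -0.8283, -0.3445] o=[0.3957, -1.6884, 0.8362] → [-0.4354, 0.2635, -0.0752, -0.4418, -0.8283, -0.3445]
J6: z=[0.8463, -0.5122, 0.1462] o=[0.2682, -1.8348, 1.0614] → [-0.3061, -0.3487, 0.5506, 0.8463, -0.5122, 0.1462]
V = J·q̇ = [0.1307, 0.3759, 0.5645, 0.3026, -0.9820, 1.1419]

0.1307 0.3759 0.5645 0.3026 -0.9820 1.1419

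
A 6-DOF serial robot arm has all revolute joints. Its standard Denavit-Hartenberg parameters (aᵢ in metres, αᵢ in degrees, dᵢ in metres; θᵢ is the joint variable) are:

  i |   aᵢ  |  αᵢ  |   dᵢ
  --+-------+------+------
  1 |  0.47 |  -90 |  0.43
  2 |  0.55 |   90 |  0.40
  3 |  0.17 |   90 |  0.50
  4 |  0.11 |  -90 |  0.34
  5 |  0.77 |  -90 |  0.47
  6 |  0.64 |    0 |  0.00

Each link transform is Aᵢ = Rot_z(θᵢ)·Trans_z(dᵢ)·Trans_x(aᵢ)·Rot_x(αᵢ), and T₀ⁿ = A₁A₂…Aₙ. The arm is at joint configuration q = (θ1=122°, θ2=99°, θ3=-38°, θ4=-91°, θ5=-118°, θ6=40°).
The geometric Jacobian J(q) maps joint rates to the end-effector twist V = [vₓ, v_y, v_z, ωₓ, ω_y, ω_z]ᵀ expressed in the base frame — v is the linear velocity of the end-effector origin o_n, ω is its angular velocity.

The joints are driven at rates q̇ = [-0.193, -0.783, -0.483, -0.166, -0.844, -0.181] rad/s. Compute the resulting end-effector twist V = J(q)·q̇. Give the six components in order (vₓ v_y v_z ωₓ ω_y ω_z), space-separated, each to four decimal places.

-0.6718 0.5337 0.8349 0.1765 -0.1552 0.3573

o_n = [-0.0200, 1.7128, 0.4323]
J₁: ẑ×o_n = [-1.7128, -0.0200, 0.0000], ω = ẑ
J2: z=[-0.8480, -0.5299, 0.0000] o=[-0.2491, 0.3986, 0.4300] → [-0.0012, 0.0019, -0.9932, -0.8480, -0.5299, 0.0000]
J3: z=[-0.5234, 0.8376, -0.1564] o=[-0.5427, 0.1136, -0.1132] → [0.7071, 0.2038, -1.2748, -0.5234, 0.8376, -0.1564]
J4: z=[0.6172, 0.4993, 0.6081] o=[-0.7045, 0.5701, -0.3238] → [-0.3174, -0.0504, 0.3635, 0.6172, 0.4993, 0.6081]
J5: z=[0.5965, 0.2071, -0.7755] o=[-0.4382, 0.6473, -0.0983] → [0.9361, -0.6408, 0.5489, 0.5965, 0.2071, -0.7755]
J6: z=[0.7428, -0.5085, 0.4356] o=[0.0763, 1.3882, -0.1108] → [-0.4175, -0.4454, 0.1921, 0.7428, -0.5085, 0.4356]
V = J·q̇ = [-0.6718, 0.5337, 0.8349, 0.1765, -0.1552, 0.3573]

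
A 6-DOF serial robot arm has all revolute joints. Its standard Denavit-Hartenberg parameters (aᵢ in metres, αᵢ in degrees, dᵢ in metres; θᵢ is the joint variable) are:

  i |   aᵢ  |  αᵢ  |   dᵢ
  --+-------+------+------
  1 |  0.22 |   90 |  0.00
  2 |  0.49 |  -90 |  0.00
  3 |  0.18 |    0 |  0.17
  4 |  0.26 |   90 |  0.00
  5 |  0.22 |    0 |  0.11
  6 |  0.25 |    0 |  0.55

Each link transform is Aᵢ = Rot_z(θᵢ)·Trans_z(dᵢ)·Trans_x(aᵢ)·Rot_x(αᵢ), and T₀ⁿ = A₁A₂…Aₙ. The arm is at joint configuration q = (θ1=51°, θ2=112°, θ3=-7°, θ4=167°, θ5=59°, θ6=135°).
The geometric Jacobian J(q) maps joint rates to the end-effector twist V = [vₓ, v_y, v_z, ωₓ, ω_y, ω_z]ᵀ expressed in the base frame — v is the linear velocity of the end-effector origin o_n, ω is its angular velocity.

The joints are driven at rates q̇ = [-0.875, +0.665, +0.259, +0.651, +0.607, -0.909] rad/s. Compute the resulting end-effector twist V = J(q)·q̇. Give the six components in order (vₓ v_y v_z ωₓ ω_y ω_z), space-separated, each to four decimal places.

-0.1779 0.4108 -0.8693 0.2307 -1.2227 -1.3117

o_n = [-0.7171, 0.1362, 0.6037]
J₁: ẑ×o_n = [-0.1362, -0.7171, 0.0000], ω = ẑ
J2: z=[0.7771, -0.6293, 0.0000] o=[0.1385, 0.1710, 0.0000] → [-0.3799, -0.4692, -0.5654, 0.7771, -0.6293, 0.0000]
J3: z=[-0.5835, -0.7206, -0.3746] o=[0.0229, 0.0283, 0.4543] → [-0.0672, 0.3644, -0.5962, -0.5835, -0.7206, -0.3746]
J4: z=[-0.5835, -0.7206, -0.3746] o=[-0.1013, -0.1600, 0.5563] → [0.0768, 0.2583, -0.6165, -0.5835, -0.7206, -0.3746]
J5: z=[-0.8109, 0.4918, 0.3171] o=[-0.1128, -0.0329, 0.3298] → [0.0811, 0.0305, 0.1600, -0.8109, 0.4918, 0.3171]
J6: z=[-0.8109, 0.4918, 0.3171] o=[-0.3171, -0.0593, 0.1953] → [0.1389, 0.2044, 0.0382, -0.8109, 0.4918, 0.3171]
V = J·q̇ = [-0.1779, 0.4108, -0.8693, 0.2307, -1.2227, -1.3117]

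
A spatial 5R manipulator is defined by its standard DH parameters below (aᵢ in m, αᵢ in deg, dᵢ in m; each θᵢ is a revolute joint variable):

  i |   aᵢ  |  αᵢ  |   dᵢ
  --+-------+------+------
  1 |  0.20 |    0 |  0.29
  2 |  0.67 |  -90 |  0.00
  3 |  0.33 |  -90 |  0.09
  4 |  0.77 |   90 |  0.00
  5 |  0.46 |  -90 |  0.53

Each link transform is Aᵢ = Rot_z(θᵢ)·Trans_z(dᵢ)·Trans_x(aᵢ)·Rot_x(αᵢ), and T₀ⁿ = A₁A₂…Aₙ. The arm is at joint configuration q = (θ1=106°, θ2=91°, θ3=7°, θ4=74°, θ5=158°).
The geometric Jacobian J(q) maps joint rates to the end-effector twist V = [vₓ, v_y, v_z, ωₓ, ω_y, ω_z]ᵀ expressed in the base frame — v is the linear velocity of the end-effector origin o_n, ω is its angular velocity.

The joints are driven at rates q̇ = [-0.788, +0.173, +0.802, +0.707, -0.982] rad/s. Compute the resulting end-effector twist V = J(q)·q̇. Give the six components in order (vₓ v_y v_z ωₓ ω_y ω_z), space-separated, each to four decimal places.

o_n = [-1.5900, -0.1786, 0.0051]
J₁: ẑ×o_n = [0.1786, -1.5900, 0.0000], ω = ẑ
J2: z=[0.0000, 0.0000, 1.0000] o=[-0.0551, 0.1923, 0.2900] → [0.3708, -1.5348, 0.0000, 0.0000, 0.0000, 1.0000]
J3: z=[0.2924, -0.9563, 0.0000] o=[-0.6959, -0.0036, 0.2900] → [0.2724, 0.0833, -0.9062, 0.2924, -0.9563, 0.0000]
J4: z=[0.1165, 0.0356, -0.9925] o=[-0.9828, -0.1855, 0.2498] → [-0.0019, 0.6312, 0.0224, 0.1165, 0.0356, -0.9925]
J5: z=[-0.8318, -0.5425, -0.1171] o=[-1.4006, 0.4608, 0.2239] → [0.0438, -0.1598, 0.4291, -0.8318, -0.5425, -0.1171]
V = J·q̇ = [0.0976, 1.6573, -1.1323, 1.1337, -0.2090, -1.2017]

0.0976 1.6573 -1.1323 1.1337 -0.2090 -1.2017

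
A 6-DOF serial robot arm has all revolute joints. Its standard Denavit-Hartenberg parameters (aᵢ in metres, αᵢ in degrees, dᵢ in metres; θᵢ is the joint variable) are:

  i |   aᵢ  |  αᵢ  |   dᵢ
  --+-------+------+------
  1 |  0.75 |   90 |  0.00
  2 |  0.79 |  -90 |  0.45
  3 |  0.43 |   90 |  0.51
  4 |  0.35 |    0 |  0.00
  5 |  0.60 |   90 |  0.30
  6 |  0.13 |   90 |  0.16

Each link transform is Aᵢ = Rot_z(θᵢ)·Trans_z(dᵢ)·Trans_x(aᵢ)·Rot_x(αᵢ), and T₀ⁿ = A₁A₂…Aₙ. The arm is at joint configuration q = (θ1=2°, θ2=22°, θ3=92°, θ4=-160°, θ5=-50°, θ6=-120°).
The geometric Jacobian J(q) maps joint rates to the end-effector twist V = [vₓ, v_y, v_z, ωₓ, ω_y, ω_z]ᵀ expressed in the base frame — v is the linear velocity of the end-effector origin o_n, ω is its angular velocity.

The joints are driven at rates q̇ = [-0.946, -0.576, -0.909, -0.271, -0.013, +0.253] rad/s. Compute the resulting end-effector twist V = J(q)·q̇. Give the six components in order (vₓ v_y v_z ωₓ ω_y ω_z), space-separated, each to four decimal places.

o_n = [1.3914, -0.6774, 1.1082]
J₁: ẑ×o_n = [0.6774, 1.3914, -0.0000], ω = ẑ
J2: z=[0.0349, -0.9994, 0.0000] o=[0.7495, 0.0262, 0.0000] → [-1.1075, -0.0387, 0.6170, 0.0349, -0.9994, 0.0000]
J3: z=[-0.3744, -0.0131, 0.9272] o=[1.4973, -0.3980, 0.2959] → [0.2484, 0.2059, 0.1032, -0.3744, -0.0131, 0.9272]
J4: z=[0.9248, 0.0672, 0.3744] o=[1.2774, 0.0243, 0.7632] → [0.2859, -0.2764, -0.6566, 0.9248, 0.0672, 0.3744]
J5: z=[0.9248, 0.0672, 0.3744] o=[1.3444, -0.3022, 0.6565] → [0.1708, -0.4001, -0.3501, 0.9248, 0.0672, 0.3744]
J6: z=[-0.3578, 0.4875, 0.7964] o=[1.5444, -0.8044, 1.0538] → [-0.0746, -0.1024, 0.0291, -0.3578, 0.4875, 0.7964]
V = J·q̇ = [-0.3272, -1.4270, -0.2593, -0.0330, 0.6918, -1.6936]

-0.3272 -1.4270 -0.2593 -0.0330 0.6918 -1.6936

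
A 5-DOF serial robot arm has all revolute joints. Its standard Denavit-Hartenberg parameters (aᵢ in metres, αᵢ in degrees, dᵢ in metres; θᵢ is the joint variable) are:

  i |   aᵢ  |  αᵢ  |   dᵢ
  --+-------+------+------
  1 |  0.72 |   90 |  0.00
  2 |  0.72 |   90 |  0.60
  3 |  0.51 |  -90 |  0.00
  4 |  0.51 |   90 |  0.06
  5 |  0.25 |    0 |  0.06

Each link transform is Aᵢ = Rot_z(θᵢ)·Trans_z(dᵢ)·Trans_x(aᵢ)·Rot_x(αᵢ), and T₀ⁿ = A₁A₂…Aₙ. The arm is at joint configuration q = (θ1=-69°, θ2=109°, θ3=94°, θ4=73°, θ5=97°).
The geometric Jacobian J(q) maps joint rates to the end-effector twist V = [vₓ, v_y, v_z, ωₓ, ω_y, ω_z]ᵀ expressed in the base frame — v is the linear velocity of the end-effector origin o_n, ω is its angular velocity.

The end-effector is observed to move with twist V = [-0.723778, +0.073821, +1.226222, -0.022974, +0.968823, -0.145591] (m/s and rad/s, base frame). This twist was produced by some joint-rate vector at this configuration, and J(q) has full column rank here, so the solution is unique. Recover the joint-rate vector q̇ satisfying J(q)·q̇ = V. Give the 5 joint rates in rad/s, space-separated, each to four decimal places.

-0.4410 -0.9700 -0.9510 -0.6200 0.6300

o_n = [-1.1329, -0.6327, 0.1999]
J₁: ẑ×o_n = [0.6327, -1.1329, 0.0000], ω = ẑ
J2: z=[-0.9336, -0.3584, 0.0000] o=[0.2580, -0.6722, 0.0000] → [-0.0716, 0.1866, -0.5353, -0.9336, -0.3584, 0.0000]
J3: z=[0.3388, -0.8827, 0.3256] o=[-0.3861, -0.6684, 0.6808] → [0.4129, -0.0802, -0.6471, 0.3388, -0.8827, 0.3256]
J4: z=[0.1815, -0.2782, -0.9432] o=[-0.8569, -0.8615, 0.6471] → [0.3402, 0.3414, -0.0352, 0.1815, -0.2782, -0.9432]
J5: z=[-0.7838, -0.6202, 0.0321] o=[-1.1490, -0.5041, 0.4219] → [0.1418, -0.1735, 0.1108, -0.7838, -0.6202, 0.0321]
q̇ = J⁺·V = [-0.4410, -0.9700, -0.9510, -0.6200, 0.6300]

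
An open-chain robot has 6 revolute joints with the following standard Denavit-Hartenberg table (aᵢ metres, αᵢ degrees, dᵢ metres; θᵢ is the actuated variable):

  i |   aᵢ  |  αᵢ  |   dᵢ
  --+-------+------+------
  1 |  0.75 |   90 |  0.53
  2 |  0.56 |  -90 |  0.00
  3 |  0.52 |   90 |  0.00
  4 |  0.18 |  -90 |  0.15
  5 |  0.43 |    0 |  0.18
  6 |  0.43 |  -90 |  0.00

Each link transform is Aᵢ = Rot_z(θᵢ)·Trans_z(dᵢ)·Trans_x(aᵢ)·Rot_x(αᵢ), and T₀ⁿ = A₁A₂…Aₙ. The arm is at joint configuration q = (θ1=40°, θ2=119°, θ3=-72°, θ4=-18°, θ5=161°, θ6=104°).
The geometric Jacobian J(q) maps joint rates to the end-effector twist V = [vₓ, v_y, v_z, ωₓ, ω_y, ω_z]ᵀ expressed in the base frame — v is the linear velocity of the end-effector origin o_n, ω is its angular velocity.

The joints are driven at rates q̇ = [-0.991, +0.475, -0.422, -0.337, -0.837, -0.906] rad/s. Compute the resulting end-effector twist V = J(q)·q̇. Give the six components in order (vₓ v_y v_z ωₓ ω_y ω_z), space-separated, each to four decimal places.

o_n = [0.6002, -0.0760, 0.6203]
J₁: ẑ×o_n = [0.0760, 0.6002, -0.0000], ω = ẑ
J2: z=[0.6428, -0.7660, 0.0000] o=[0.5745, 0.4821, 0.5300] → [-0.0692, -0.0580, -0.3391, 0.6428, -0.7660, 0.0000]
J3: z=[-0.6700, -0.5622, -0.4848] o=[0.3666, 0.3076, 1.0198] → [0.0386, -0.3809, 0.3884, -0.6700, -0.5622, -0.4848]
J4: z=[0.5518, 0.0597, -0.8318] o=[0.6248, -0.1213, 1.1603] → [0.0055, 0.3184, 0.0265, 0.5518, 0.0597, -0.8318]
J5: z=[-0.4838, -0.7896, -0.3776] o=[0.8298, -0.2223, 1.1088] → [0.4409, -0.1496, -0.2520, -0.4838, -0.7896, -0.3776]
J6: z=[-0.4838, -0.7896, -0.3776] o=[0.3893, -0.1245, 0.9919] → [0.3117, -0.2594, 0.1431, -0.4838, -0.7896, -0.3776]
V = J·q̇ = [-0.7778, -0.2087, -0.2526, 1.2453, 1.2295, 0.1520]

-0.7778 -0.2087 -0.2526 1.2453 1.2295 0.1520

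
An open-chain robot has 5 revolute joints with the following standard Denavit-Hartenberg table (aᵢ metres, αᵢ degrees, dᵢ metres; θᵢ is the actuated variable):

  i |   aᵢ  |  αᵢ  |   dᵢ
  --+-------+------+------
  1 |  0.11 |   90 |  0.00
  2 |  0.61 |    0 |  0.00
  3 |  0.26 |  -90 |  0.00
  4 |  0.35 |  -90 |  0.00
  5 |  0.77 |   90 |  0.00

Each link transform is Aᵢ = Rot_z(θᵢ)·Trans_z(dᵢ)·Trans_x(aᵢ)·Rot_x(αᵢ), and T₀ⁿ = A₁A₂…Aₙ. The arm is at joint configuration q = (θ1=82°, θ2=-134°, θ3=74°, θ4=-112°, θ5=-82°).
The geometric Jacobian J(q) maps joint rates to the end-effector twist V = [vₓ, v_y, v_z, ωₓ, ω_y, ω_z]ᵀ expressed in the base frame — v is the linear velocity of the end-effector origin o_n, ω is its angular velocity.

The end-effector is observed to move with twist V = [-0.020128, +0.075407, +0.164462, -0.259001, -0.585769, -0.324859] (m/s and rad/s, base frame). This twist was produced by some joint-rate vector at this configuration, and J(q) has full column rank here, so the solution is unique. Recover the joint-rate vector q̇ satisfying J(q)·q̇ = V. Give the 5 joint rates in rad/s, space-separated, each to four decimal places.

0.5940 0.0940 -0.4660 -0.9930 0.5260

o_n = [0.4742, 0.3282, -0.1344]
J₁: ẑ×o_n = [-0.3282, 0.4742, 0.0000], ω = ẑ
J2: z=[0.9903, -0.1392, 0.0000] o=[0.0153, 0.1089, 0.0000] → [0.0187, 0.1331, 0.2810, 0.9903, -0.1392, 0.0000]
J3: z=[0.9903, -0.1392, 0.0000] o=[-0.0437, -0.3107, -0.4388] → [-0.0424, -0.3014, 0.7047, 0.9903, -0.1392, 0.0000]
J4: z=[0.1205, 0.8576, 0.5000] o=[-0.0256, -0.1820, -0.6640] → [0.1991, 0.1860, -0.3671, 0.1205, 0.8576, 0.5000]
J5: z=[0.4355, 0.4069, -0.8030] o=[0.2867, -0.2920, -0.5504] → [0.6673, -0.3317, 0.1938, 0.4355, 0.4069, -0.8030]
q̇ = J⁺·V = [0.5940, 0.0940, -0.4660, -0.9930, 0.5260]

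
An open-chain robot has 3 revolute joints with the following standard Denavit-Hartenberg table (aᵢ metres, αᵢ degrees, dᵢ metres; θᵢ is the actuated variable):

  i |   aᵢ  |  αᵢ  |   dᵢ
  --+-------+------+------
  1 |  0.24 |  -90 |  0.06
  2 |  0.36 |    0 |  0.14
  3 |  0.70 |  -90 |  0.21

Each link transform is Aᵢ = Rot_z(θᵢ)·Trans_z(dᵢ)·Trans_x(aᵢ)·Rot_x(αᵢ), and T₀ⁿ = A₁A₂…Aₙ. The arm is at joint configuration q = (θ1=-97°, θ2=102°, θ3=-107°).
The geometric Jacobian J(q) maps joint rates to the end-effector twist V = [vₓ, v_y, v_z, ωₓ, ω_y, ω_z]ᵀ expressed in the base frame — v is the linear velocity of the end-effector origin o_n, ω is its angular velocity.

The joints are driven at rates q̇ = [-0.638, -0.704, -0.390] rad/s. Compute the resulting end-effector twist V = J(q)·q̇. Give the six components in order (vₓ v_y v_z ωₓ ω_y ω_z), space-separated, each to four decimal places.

-0.5955 -0.3344 0.7102 -1.0858 0.1333 -0.6380

o_n = [0.2423, -0.8987, -0.2311]
J₁: ẑ×o_n = [0.8987, 0.2423, -0.0000], ω = ẑ
J2: z=[0.9925, -0.1219, 0.0000] o=[-0.0292, -0.2382, 0.0600] → [0.0355, 0.2890, -0.6225, 0.9925, -0.1219, 0.0000]
J3: z=[0.9925, -0.1219, 0.0000] o=[0.1188, -0.1810, -0.2921] → [-0.0074, -0.0606, -0.6973, 0.9925, -0.1219, 0.0000]
V = J·q̇ = [-0.5955, -0.3344, 0.7102, -1.0858, 0.1333, -0.6380]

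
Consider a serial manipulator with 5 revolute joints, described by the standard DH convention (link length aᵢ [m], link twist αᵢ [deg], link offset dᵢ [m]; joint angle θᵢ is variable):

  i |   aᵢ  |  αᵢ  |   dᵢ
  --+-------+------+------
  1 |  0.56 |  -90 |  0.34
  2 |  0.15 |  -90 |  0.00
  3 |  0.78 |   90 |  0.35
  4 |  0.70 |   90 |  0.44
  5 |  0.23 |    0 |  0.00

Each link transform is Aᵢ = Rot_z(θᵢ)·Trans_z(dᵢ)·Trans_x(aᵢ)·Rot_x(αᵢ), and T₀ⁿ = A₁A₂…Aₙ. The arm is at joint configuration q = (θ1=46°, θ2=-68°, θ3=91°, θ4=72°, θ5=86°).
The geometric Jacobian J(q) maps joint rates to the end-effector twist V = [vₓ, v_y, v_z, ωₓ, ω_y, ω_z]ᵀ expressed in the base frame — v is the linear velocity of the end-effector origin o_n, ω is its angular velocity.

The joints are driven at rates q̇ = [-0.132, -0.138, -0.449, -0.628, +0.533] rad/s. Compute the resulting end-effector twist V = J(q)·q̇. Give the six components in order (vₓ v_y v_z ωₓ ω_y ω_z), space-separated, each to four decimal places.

o_n = [1.9903, 0.6030, 0.6973]
J₁: ẑ×o_n = [-0.6030, 1.9903, 0.0000], ω = ẑ
J2: z=[-0.7193, 0.6947, 0.0000] o=[0.3890, 0.4028, 0.3400] → [0.2482, 0.2570, -1.2563, -0.7193, 0.6947, 0.0000]
J3: z=[0.6441, 0.6670, -0.3746] o=[0.4280, 0.4433, 0.4791] → [0.2054, -0.7257, -0.9391, 0.6441, 0.6670, -0.3746]
J4: z=[0.2727, 0.2573, 0.9270] o=[1.2109, 0.1313, 0.3353] → [-0.3442, 0.6238, -0.0719, 0.2727, 0.2573, 0.9270]
J5: z=[0.4807, -0.8711, 0.1004] o=[1.9143, 0.5372, 0.4904] → [-0.1868, -0.0918, 0.0978, 0.4807, -0.8711, 0.1004]
V = J·q̇ = [0.0697, -0.4130, 0.6922, -0.1050, -1.0212, -0.4925]

0.0697 -0.4130 0.6922 -0.1050 -1.0212 -0.4925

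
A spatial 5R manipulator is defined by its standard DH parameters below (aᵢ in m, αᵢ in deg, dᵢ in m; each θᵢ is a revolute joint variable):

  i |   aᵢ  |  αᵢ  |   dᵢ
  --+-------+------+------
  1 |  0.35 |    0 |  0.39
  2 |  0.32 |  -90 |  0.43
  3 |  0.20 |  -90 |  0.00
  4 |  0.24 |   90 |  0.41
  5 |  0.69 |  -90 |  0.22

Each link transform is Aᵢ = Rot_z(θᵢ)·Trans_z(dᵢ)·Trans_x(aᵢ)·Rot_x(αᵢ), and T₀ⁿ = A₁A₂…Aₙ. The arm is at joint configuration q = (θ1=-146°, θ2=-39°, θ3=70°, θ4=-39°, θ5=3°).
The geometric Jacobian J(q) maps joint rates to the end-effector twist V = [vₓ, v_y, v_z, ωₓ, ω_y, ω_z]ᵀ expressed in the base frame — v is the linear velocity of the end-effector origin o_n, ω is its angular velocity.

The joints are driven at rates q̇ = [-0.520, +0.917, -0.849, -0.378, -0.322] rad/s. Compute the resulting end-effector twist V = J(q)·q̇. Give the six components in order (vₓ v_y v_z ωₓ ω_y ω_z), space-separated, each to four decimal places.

-0.6939 -0.0934 0.2074 -0.3271 1.1321 0.3359

o_n = [-0.5242, -0.9338, -0.0689]
J₁: ẑ×o_n = [0.9338, -0.5242, 0.0000], ω = ẑ
J2: z=[0.0000, 0.0000, 1.0000] o=[-0.2902, -0.1957, 0.3900] → [0.7381, -0.2340, 0.0000, 0.0000, 0.0000, 1.0000]
J3: z=[-0.0872, -0.9962, 0.0000] o=[-0.6089, -0.1678, 0.8200] → [0.8855, -0.0775, 0.1512, -0.0872, -0.9962, 0.0000]
J4: z=[0.9361, -0.0819, -0.3420] o=[-0.6771, -0.1619, 0.6321] → [-0.2066, 0.6039, -0.7101, 0.9361, -0.0819, -0.3420]
J5: z=[0.1467, -0.7929, 0.5914] o=[-0.3700, -0.3403, 0.3166] → [0.6566, -0.0346, -0.2093, 0.1467, -0.7929, 0.5914]
V = J·q̇ = [-0.6939, -0.0934, 0.2074, -0.3271, 1.1321, 0.3359]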